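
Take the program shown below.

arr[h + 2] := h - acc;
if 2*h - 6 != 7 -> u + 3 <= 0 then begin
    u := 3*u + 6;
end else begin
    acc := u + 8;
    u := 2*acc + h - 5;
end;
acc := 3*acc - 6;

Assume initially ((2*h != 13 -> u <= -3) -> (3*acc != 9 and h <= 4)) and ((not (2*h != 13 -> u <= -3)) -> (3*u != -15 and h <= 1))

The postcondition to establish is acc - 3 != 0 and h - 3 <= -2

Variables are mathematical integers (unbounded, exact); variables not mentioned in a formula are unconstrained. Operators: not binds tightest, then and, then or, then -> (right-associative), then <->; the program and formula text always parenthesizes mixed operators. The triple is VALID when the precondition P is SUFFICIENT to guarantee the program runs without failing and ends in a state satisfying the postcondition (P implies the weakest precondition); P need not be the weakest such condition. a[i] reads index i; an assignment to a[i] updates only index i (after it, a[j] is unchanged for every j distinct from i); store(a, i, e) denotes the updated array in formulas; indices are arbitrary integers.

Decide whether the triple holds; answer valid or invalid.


Working backward. After the program, the postcondition acc - 3 != 0 and h - 3 <= -2 must hold; in canonical form it is acc != 3 and h <= 1.
Before acc := 3*acc - 6: 3*acc != 9 and h <= 1
Then branch requires 3*acc != 9 and h <= 1; else branch requires 3*u != -15 and h <= 1.
Before the if: ((2*h != 13 -> u <= -3) -> (3*acc != 9 and h <= 1)) and ((not (2*h != 13 -> u <= -3)) -> (3*u != -15 and h <= 1))
Before arr[h + 2] := h - acc: ((2*h != 13 -> u <= -3) -> (3*acc != 9 and h <= 1)) and ((not (2*h != 13 -> u <= -3)) -> (3*u != -15 and h <= 1))
The weakest precondition is ((2*h != 13 -> u <= -3) -> (3*acc != 9 and h <= 1)) and ((not (2*h != 13 -> u <= -3)) -> (3*u != -15 and h <= 1)).
Check whether ((2*h != 13 -> u <= -3) -> (3*acc != 9 and h <= 4)) and ((not (2*h != 13 -> u <= -3)) -> (3*u != -15 and h <= 1)) implies it.
Countermodel: at the initial state acc = 4, h = 2, u = -3, the precondition holds but the weakest precondition fails.
Answer: invalid


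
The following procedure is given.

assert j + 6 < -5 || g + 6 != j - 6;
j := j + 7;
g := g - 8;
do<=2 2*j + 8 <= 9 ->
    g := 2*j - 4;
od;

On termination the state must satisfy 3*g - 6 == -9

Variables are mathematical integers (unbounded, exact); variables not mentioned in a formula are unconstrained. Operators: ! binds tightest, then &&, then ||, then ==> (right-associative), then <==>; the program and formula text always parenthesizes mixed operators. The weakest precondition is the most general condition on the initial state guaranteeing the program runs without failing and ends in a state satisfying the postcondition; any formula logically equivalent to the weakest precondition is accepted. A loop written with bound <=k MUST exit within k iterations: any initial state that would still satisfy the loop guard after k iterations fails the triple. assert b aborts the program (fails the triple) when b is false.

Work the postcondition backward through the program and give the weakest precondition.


Working backward. After the program, the postcondition 3*g - 6 == -9 must hold; in canonical form it is 3*g == -3.
Before the loop (bound <=2), unroll the exhaustion recursion (WP_0 = exit-now case; WP_j = one more guarded iteration, up to j = 2):
  WP_0: (!(2*j <= 1)) && 3*g == -3
  WP_1: (2*j <= 1 ==> ((!(2*j <= 1)) && 6*j == 9)) && ((!(2*j <= 1)) ==> 3*g == -3)
  WP_2: (2*j <= 1 ==> ((2*j <= 1 ==> ((!(2*j <= 1)) && 6*j == 9)) && ((!(2*j <= 1)) ==> 6*j == 9))) && ((!(2*j <= 1)) ==> 3*g == -3)
So before the loop: (2*j <= 1 ==> ((2*j <= 1 ==> ((!(2*j <= 1)) && 6*j == 9)) && ((!(2*j <= 1)) ==> 6*j == 9))) && ((!(2*j <= 1)) ==> 3*g == -3)
Before g := g - 8: (2*j <= 1 ==> ((2*j <= 1 ==> ((!(2*j <= 1)) && 6*j == 9)) && ((!(2*j <= 1)) ==> 6*j == 9))) && ((!(2*j <= 1)) ==> 3*g == 21)
Before j := j + 7: (2*j <= -13 ==> ((2*j <= -13 ==> ((!(2*j <= -13)) && 6*j == -33)) && ((!(2*j <= -13)) ==> 6*j == -33))) && ((!(2*j <= -13)) ==> 3*g == 21)
Before assert j + 6 < -5 || g + 6 != j - 6: (j < -11 || g != j - 12) && (2*j <= -13 ==> ((2*j <= -13 ==> ((!(2*j <= -13)) && 6*j == -33)) && ((!(2*j <= -13)) ==> 6*j == -33))) && ((!(2*j <= -13)) ==> 3*g == 21)
Answer: WP = (j < -11 || g != j - 12) && (2*j <= -13 ==> ((2*j <= -13 ==> ((!(2*j <= -13)) && 6*j == -33)) && ((!(2*j <= -13)) ==> 6*j == -33))) && ((!(2*j <= -13)) ==> 3*g == 21)


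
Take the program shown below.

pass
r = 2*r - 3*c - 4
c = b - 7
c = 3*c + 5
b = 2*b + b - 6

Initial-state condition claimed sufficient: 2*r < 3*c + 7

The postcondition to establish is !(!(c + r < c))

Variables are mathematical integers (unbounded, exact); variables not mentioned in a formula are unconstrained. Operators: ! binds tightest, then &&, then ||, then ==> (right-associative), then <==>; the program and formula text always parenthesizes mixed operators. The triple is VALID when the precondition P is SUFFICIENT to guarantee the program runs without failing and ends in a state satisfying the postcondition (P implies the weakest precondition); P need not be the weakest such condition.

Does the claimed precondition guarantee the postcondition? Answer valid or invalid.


Working backward. After the program, the postcondition !(!(c + r < c)) must hold; in canonical form it is r < 0.
Before b := 2*b + b - 6: r < 0
Before c := 3*c + 5: r < 0
Before c := b - 7: r < 0
Before r := 2*r - 3*c - 4: 2*r < 3*c + 4
Before skip: 2*r < 3*c + 4
The weakest precondition is 2*r < 3*c + 4.
Check whether 2*r < 3*c + 7 implies it.
Countermodel: at the initial state c = 0, r = 2, the precondition holds but the weakest precondition fails.
Answer: invalid


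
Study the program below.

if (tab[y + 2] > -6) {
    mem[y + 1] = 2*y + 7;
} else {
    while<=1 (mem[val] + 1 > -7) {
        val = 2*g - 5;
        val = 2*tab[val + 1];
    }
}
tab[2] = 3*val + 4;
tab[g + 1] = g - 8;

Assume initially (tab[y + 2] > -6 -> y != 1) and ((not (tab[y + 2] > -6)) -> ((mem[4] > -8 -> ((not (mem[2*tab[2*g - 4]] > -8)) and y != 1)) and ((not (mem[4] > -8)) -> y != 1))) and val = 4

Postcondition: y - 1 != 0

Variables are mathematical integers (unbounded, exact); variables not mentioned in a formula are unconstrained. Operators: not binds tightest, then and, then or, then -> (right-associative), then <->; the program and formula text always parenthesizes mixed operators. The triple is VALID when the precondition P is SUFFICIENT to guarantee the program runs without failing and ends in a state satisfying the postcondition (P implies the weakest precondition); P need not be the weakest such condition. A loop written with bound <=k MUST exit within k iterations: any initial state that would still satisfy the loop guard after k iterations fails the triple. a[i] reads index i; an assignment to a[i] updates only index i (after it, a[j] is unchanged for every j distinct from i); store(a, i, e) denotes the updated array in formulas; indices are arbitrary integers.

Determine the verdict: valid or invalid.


Working backward. After the program, the postcondition y - 1 != 0 must hold; in canonical form it is y != 1.
Before tab[g + 1] := g - 8: y != 1
Before tab[2] := 3*val + 4: y != 1
Then branch requires y != 1; else branch requires (mem[val] > -8 -> ((not (mem[2*tab[2*g - 4]] > -8)) and y != 1)) and ((not (mem[val] > -8)) -> y != 1).
Before the if: (tab[y + 2] > -6 -> y != 1) and ((not (tab[y + 2] > -6)) -> ((mem[val] > -8 -> ((not (mem[2*tab[2*g - 4]] > -8)) and y != 1)) and ((not (mem[val] > -8)) -> y != 1)))
The weakest precondition is (tab[y + 2] > -6 -> y != 1) and ((not (tab[y + 2] > -6)) -> ((mem[val] > -8 -> ((not (mem[2*tab[2*g - 4]] > -8)) and y != 1)) and ((not (mem[val] > -8)) -> y != 1))).
Check whether (tab[y + 2] > -6 -> y != 1) and ((not (tab[y + 2] > -6)) -> ((mem[4] > -8 -> ((not (mem[2*tab[2*g - 4]] > -8)) and y != 1)) and ((not (mem[4] > -8)) -> y != 1))) and val = 4 implies it.
Every state satisfying the precondition satisfies the weakest precondition: the implication holds.
Answer: valid


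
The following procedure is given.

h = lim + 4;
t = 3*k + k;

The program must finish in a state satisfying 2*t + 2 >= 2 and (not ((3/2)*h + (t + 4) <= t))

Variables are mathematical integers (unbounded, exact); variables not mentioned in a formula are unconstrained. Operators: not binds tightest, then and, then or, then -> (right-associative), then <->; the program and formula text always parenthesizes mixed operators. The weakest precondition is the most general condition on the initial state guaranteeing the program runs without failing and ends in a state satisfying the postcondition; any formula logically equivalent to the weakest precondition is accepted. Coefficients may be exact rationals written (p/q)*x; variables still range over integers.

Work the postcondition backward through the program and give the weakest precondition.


Working backward. After the program, the postcondition 2*t + 2 >= 2 and (not ((3/2)*h + (t + 4) <= t)) must hold; in canonical form it is 2*t >= 0 and (not ((3/2)*h <= -4)).
Before t := 3*k + k: 8*k >= 0 and (not ((3/2)*h <= -4))
Before h := lim + 4: 8*k >= 0 and (not ((3/2)*lim <= -10))
Answer: WP = 8*k >= 0 and (not ((3/2)*lim <= -10))


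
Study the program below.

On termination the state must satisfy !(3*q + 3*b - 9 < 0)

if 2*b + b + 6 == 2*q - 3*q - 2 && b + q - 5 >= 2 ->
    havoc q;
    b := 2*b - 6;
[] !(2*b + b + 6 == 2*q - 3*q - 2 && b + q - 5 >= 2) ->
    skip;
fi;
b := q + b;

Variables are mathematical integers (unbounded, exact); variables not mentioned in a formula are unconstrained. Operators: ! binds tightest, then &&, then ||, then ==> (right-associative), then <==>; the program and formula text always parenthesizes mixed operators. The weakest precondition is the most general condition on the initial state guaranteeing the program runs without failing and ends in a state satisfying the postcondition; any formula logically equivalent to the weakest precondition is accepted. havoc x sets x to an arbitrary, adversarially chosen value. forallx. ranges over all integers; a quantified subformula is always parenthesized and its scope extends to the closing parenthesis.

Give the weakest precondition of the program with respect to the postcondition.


Working backward. After the program, the postcondition !(3*q + 3*b - 9 < 0) must hold; in canonical form it is !(3*b + 3*q < 9).
Before b := q + b: !(3*b + 6*q < 9)
Then branch requires forall q_1. (!(6*b + 6*q_1 < 27)); else branch requires !(3*b + 6*q < 9).
Before the if: ((3*b + q == -8 && b + q >= 7) ==> (forall q_1. (!(6*b + 6*q_1 < 27)))) && ((!(3*b + q == -8 && b + q >= 7)) ==> (!(3*b + 6*q < 9)))
Answer: WP = ((3*b + q == -8 && b + q >= 7) ==> (forall q_1. (!(6*b + 6*q_1 < 27)))) && ((!(3*b + q == -8 && b + q >= 7)) ==> (!(3*b + 6*q < 9)))


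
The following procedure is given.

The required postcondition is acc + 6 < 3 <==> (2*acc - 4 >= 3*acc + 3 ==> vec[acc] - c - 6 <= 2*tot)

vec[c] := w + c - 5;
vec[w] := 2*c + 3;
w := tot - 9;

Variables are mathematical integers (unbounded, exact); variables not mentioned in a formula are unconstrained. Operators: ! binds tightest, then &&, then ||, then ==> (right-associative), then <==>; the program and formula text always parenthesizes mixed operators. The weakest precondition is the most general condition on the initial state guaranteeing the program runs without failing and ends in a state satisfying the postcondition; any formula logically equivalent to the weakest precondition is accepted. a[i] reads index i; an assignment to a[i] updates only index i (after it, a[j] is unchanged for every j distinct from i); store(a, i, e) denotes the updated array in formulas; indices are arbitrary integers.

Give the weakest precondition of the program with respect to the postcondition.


Working backward. After the program, the postcondition acc + 6 < 3 <==> (2*acc - 4 >= 3*acc + 3 ==> vec[acc] - c - 6 <= 2*tot) must hold; in canonical form it is acc < -3 <==> (acc <= -7 ==> vec[acc] <= c + 2*tot + 6).
Before w := tot - 9: acc < -3 <==> (acc <= -7 ==> vec[acc] <= c + 2*tot + 6)
Before vec[w] := 2*c + 3: acc < -3 <==> (acc <= -7 ==> store(vec, w, 2*c + 3)[acc] <= c + 2*tot + 6)
Before vec[c] := w + c - 5: acc < -3 <==> (acc <= -7 ==> store(store(vec, c, c + w - 5), w, 2*c + 3)[acc] <= c + 2*tot + 6)
Answer: WP = acc < -3 <==> (acc <= -7 ==> store(store(vec, c, c + w - 5), w, 2*c + 3)[acc] <= c + 2*tot + 6)


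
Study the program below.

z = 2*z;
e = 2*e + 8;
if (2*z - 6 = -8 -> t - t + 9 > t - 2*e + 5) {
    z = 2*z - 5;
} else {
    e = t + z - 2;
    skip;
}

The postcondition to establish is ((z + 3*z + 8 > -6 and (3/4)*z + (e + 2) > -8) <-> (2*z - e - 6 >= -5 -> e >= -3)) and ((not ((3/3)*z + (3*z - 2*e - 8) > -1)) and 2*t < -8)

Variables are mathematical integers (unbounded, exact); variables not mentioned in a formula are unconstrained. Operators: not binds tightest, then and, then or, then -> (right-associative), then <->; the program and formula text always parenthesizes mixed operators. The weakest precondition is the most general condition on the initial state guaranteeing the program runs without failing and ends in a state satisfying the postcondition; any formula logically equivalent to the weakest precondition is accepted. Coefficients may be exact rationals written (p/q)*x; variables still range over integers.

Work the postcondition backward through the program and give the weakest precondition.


Working backward. After the program, the postcondition ((z + 3*z + 8 > -6 and (3/4)*z + (e + 2) > -8) <-> (2*z - e - 6 >= -5 -> e >= -3)) and ((not ((3/3)*z + (3*z - 2*e - 8) > -1)) and 2*t < -8) must hold; in canonical form it is ((4*z > -14 and e + (3/4)*z > -10) <-> (2*z >= e + 1 -> e >= -3)) and (not (4*z > 2*e + 7)) and 2*t < -8.
Then branch requires ((8*z > 6 and e + (3/2)*z > -25/4) <-> (4*z >= e + 11 -> e >= -3)) and (not (8*z > 2*e + 27)) and 2*t < -8; else branch requires ((4*z > -14 and t + (7/4)*z > -8) <-> (z >= t - 1 -> t + z >= -1)) and (not (2*z > 2*t + 3)) and 2*t < -8.
Before the if: ((2*z = -2 -> 2*e > t - 4) -> (((8*z > 6 and e + (3/2)*z > -25/4) <-> (4*z >= e + 11 -> e >= -3)) and (not (8*z > 2*e + 27)) and 2*t < -8)) and ((not (2*z = -2 -> 2*e > t - 4)) -> (((4*z > -14 and t + (7/4)*z > -8) <-> (z >= t - 1 -> t + z >= -1)) and (not (2*z > 2*t + 3)) and 2*t < -8))
Before e := 2*e + 8: ((2*z = -2 -> 4*e > t - 20) -> (((8*z > 6 and 2*e + (3/2)*z > -57/4) <-> (4*z >= 2*e + 19 -> 2*e >= -11)) and (not (8*z > 4*e + 43)) and 2*t < -8)) and ((not (2*z = -2 -> 4*e > t - 20)) -> (((4*z > -14 and t + (7/4)*z > -8) <-> (z >= t - 1 -> t + z >= -1)) and (not (2*z > 2*t + 3)) and 2*t < -8))
Before z := 2*z: ((4*z = -2 -> 4*e > t - 20) -> (((16*z > 6 and 2*e + 3*z > -57/4) <-> (8*z >= 2*e + 19 -> 2*e >= -11)) and (not (16*z > 4*e + 43)) and 2*t < -8)) and ((not (4*z = -2 -> 4*e > t - 20)) -> (((8*z > -14 and t + (7/2)*z > -8) <-> (2*z >= t - 1 -> t + 2*z >= -1)) and (not (4*z > 2*t + 3)) and 2*t < -8))
Answer: WP = ((4*z = -2 -> 4*e > t - 20) -> (((16*z > 6 and 2*e + 3*z > -57/4) <-> (8*z >= 2*e + 19 -> 2*e >= -11)) and (not (16*z > 4*e + 43)) and 2*t < -8)) and ((not (4*z = -2 -> 4*e > t - 20)) -> (((8*z > -14 and t + (7/2)*z > -8) <-> (2*z >= t - 1 -> t + 2*z >= -1)) and (not (4*z > 2*t + 3)) and 2*t < -8))


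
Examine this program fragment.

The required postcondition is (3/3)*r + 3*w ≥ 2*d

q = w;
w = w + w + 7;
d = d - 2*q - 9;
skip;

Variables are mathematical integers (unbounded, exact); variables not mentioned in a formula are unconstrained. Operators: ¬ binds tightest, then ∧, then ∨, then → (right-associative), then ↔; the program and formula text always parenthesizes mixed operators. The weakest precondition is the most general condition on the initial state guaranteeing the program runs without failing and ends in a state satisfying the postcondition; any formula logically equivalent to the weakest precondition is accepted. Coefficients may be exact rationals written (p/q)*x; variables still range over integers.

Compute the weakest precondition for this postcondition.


Working backward. After the program, the postcondition (3/3)*r + 3*w ≥ 2*d must hold; in canonical form it is r + 3*w ≥ 2*d.
Before skip: r + 3*w ≥ 2*d
Before d := d - 2*q - 9: 4*q + r + 3*w ≥ 2*d - 18
Before w := w + w + 7: 4*q + r + 6*w ≥ 2*d - 39
Before q := w: r + 10*w ≥ 2*d - 39
Answer: WP = r + 10*w ≥ 2*d - 39


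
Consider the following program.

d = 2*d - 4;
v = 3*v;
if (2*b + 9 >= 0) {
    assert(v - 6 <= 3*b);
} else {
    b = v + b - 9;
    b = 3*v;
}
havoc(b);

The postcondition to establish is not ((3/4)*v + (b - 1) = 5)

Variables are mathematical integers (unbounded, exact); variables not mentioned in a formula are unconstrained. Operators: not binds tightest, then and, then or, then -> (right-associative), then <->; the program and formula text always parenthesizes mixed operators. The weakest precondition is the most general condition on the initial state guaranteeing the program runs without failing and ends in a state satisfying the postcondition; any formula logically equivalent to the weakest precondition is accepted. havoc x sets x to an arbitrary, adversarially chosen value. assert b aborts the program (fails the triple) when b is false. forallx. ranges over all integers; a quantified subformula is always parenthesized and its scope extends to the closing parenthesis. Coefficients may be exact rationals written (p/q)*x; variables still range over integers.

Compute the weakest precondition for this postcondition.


Working backward. After the program, the postcondition not ((3/4)*v + (b - 1) = 5) must hold; in canonical form it is not (b + (3/4)*v = 6).
Before havoc b: forall b_1. (not (b_1 + (3/4)*v = 6))
Then branch requires v <= 3*b + 6 and (forall b_1. (not (b_1 + (3/4)*v = 6))); else branch requires forall b_1. (not (b_1 + (3/4)*v = 6)).
Before the if: (2*b >= -9 -> (v <= 3*b + 6 and (forall b_1. (not (b_1 + (3/4)*v = 6))))) and ((not (2*b >= -9)) -> (forall b_1. (not (b_1 + (3/4)*v = 6))))
Before v := 3*v: (2*b >= -9 -> (3*v <= 3*b + 6 and (forall b_1. (not (b_1 + (9/4)*v = 6))))) and ((not (2*b >= -9)) -> (forall b_1. (not (b_1 + (9/4)*v = 6))))
Before d := 2*d - 4: (2*b >= -9 -> (3*v <= 3*b + 6 and (forall b_1. (not (b_1 + (9/4)*v = 6))))) and ((not (2*b >= -9)) -> (forall b_1. (not (b_1 + (9/4)*v = 6))))
Answer: WP = (2*b >= -9 -> (3*v <= 3*b + 6 and (forall b_1. (not (b_1 + (9/4)*v = 6))))) and ((not (2*b >= -9)) -> (forall b_1. (not (b_1 + (9/4)*v = 6))))


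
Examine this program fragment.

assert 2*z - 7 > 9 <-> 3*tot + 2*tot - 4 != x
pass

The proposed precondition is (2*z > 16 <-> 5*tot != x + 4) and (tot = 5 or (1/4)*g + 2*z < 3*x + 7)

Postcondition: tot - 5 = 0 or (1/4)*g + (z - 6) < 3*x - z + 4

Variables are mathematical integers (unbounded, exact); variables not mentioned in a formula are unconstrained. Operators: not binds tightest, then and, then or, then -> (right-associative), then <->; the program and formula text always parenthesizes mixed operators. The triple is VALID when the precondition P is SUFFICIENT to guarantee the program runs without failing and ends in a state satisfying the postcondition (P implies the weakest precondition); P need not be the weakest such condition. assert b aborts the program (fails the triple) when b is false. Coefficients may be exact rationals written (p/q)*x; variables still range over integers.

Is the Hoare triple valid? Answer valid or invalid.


Working backward. After the program, the postcondition tot - 5 = 0 or (1/4)*g + (z - 6) < 3*x - z + 4 must hold; in canonical form it is tot = 5 or (1/4)*g + 2*z < 3*x + 10.
Before skip: tot = 5 or (1/4)*g + 2*z < 3*x + 10
Before assert 2*z - 7 > 9 <-> 3*tot + 2*tot - 4 != x: (2*z > 16 <-> 5*tot != x + 4) and (tot = 5 or (1/4)*g + 2*z < 3*x + 10)
The weakest precondition is (2*z > 16 <-> 5*tot != x + 4) and (tot = 5 or (1/4)*g + 2*z < 3*x + 10).
Check whether (2*z > 16 <-> 5*tot != x + 4) and (tot = 5 or (1/4)*g + 2*z < 3*x + 7) implies it.
Every state satisfying the precondition satisfies the weakest precondition: the implication holds.
Answer: valid


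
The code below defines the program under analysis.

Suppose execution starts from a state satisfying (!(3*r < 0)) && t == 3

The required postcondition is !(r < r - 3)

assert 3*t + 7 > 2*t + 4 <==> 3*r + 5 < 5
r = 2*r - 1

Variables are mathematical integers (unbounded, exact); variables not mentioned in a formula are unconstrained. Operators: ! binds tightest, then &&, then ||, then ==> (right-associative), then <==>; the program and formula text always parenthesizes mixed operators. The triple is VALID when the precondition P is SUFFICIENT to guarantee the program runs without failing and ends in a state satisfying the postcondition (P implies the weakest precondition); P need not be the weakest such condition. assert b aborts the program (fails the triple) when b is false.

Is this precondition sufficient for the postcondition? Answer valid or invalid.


Working backward. After the program, the postcondition !(r < r - 3) must hold; in canonical form it is true.
Before r := 2*r - 1: true
Before assert 3*t + 7 > 2*t + 4 <==> 3*r + 5 < 5: t > -3 <==> 3*r < 0
The weakest precondition is t > -3 <==> 3*r < 0.
Check whether (!(3*r < 0)) && t == 3 implies it.
Countermodel: at the initial state r = 0, t = 3, the precondition holds but the weakest precondition fails.
Answer: invalid


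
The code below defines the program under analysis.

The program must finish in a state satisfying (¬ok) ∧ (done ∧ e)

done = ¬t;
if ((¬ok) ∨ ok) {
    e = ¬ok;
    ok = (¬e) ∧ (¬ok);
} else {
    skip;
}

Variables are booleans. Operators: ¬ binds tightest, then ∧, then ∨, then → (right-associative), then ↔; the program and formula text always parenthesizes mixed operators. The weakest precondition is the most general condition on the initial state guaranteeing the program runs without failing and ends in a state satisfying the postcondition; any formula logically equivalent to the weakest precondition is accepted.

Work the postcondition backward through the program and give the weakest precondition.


Working backward. After the program, the postcondition (¬ok) ∧ (done ∧ e) must hold; in canonical form it is (¬ok) ∧ done ∧ e.
Then branch requires done ∧ (¬ok); else branch requires (¬ok) ∧ done ∧ e.
Before the if: done ∧ (¬ok)
Before done := ¬t: (¬t) ∧ (¬ok)
Answer: WP = (¬t) ∧ (¬ok)


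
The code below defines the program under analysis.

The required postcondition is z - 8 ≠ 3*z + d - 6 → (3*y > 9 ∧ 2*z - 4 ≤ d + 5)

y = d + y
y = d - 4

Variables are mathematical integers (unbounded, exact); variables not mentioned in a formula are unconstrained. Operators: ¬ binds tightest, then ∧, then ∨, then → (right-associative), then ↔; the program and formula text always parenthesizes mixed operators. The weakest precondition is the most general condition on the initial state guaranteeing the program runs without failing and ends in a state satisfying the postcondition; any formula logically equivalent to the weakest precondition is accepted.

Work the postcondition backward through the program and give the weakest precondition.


Working backward. After the program, the postcondition z - 8 ≠ 3*z + d - 6 → (3*y > 9 ∧ 2*z - 4 ≤ d + 5) must hold; in canonical form it is d + 2*z ≠ -2 → (3*y > 9 ∧ 2*z ≤ d + 9).
Before y := d - 4: d + 2*z ≠ -2 → (3*d > 21 ∧ 2*z ≤ d + 9)
Before y := d + y: d + 2*z ≠ -2 → (3*d > 21 ∧ 2*z ≤ d + 9)
Answer: WP = d + 2*z ≠ -2 → (3*d > 21 ∧ 2*z ≤ d + 9)


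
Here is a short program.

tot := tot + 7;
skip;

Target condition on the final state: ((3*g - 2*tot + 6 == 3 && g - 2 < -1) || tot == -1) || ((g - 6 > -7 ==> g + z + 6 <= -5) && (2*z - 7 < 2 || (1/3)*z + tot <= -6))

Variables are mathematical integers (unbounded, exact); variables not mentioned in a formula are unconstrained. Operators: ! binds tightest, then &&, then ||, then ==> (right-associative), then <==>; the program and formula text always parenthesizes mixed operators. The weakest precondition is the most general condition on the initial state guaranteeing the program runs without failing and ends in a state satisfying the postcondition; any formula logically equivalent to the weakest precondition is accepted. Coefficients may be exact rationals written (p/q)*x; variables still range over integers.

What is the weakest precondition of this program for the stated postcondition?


Working backward. After the program, the postcondition ((3*g - 2*tot + 6 == 3 && g - 2 < -1) || tot == -1) || ((g - 6 > -7 ==> g + z + 6 <= -5) && (2*z - 7 < 2 || (1/3)*z + tot <= -6)) must hold; in canonical form it is (3*g == 2*tot - 3 && g < 1) || tot == -1 || ((g > -1 ==> g + z <= -11) && (2*z < 9 || tot + (1/3)*z <= -6)).
Before skip: (3*g == 2*tot - 3 && g < 1) || tot == -1 || ((g > -1 ==> g + z <= -11) && (2*z < 9 || tot + (1/3)*z <= -6))
Before tot := tot + 7: (3*g == 2*tot + 11 && g < 1) || tot == -8 || ((g > -1 ==> g + z <= -11) && (2*z < 9 || tot + (1/3)*z <= -13))
Answer: WP = (3*g == 2*tot + 11 && g < 1) || tot == -8 || ((g > -1 ==> g + z <= -11) && (2*z < 9 || tot + (1/3)*z <= -13))


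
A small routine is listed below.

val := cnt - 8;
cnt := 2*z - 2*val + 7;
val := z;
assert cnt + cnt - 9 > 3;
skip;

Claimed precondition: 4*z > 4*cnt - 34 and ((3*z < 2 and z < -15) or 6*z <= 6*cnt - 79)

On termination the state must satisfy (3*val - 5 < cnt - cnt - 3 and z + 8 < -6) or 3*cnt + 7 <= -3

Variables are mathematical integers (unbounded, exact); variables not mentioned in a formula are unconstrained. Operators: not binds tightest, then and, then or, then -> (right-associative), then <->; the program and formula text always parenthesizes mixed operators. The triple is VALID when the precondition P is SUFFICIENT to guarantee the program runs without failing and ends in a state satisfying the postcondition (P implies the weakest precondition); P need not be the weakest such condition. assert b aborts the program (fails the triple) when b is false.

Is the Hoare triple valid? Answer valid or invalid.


Working backward. After the program, the postcondition (3*val - 5 < cnt - cnt - 3 and z + 8 < -6) or 3*cnt + 7 <= -3 must hold; in canonical form it is (3*val < 2 and z < -14) or 3*cnt <= -10.
Before skip: (3*val < 2 and z < -14) or 3*cnt <= -10
Before assert cnt + cnt - 9 > 3: 2*cnt > 12 and ((3*val < 2 and z < -14) or 3*cnt <= -10)
Before val := z: 2*cnt > 12 and ((3*z < 2 and z < -14) or 3*cnt <= -10)
Before cnt := 2*z - 2*val + 7: 4*z > 4*val - 2 and ((3*z < 2 and z < -14) or 6*z <= 6*val - 31)
Before val := cnt - 8: 4*z > 4*cnt - 34 and ((3*z < 2 and z < -14) or 6*z <= 6*cnt - 79)
The weakest precondition is 4*z > 4*cnt - 34 and ((3*z < 2 and z < -14) or 6*z <= 6*cnt - 79).
Check whether 4*z > 4*cnt - 34 and ((3*z < 2 and z < -15) or 6*z <= 6*cnt - 79) implies it.
Every state satisfying the precondition satisfies the weakest precondition: the implication holds.
Answer: valid


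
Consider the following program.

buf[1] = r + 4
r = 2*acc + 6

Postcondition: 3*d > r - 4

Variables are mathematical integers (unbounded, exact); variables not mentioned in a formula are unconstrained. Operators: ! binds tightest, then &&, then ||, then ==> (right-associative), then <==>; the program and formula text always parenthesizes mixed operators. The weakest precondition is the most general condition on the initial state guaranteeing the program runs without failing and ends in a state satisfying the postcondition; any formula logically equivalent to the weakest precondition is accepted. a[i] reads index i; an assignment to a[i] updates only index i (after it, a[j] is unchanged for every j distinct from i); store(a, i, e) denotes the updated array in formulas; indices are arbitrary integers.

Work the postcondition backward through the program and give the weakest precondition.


Working backward. After the program, 3*d > r - 4 must hold.
Before r := 2*acc + 6: 3*d > 2*acc + 2
Before buf[1] := r + 4: 3*d > 2*acc + 2
Answer: WP = 3*d > 2*acc + 2


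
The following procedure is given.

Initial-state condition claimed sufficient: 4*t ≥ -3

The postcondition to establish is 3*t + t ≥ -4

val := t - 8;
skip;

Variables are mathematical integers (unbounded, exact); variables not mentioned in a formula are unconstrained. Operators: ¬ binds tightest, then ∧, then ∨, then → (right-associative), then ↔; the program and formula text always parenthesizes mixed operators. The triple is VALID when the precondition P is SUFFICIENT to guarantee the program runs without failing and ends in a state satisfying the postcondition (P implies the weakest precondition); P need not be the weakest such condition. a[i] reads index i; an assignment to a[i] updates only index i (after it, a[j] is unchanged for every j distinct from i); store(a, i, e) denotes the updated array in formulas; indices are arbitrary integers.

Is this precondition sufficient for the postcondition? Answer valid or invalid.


Working backward. After the program, the postcondition 3*t + t ≥ -4 must hold; in canonical form it is 4*t ≥ -4.
Before skip: 4*t ≥ -4
Before val := t - 8: 4*t ≥ -4
The weakest precondition is 4*t ≥ -4.
Check whether 4*t ≥ -3 implies it.
Every state satisfying the precondition satisfies the weakest precondition: the implication holds.
Answer: valid


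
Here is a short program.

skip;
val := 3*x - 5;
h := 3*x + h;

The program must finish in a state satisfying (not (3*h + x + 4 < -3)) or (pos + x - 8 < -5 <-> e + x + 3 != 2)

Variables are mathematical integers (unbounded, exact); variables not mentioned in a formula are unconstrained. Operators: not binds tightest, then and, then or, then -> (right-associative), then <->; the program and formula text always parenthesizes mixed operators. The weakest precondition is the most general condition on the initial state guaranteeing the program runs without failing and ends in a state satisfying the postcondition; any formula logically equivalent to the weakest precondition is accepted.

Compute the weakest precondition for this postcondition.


Working backward. After the program, the postcondition (not (3*h + x + 4 < -3)) or (pos + x - 8 < -5 <-> e + x + 3 != 2) must hold; in canonical form it is (not (3*h + x < -7)) or (pos + x < 3 <-> e + x != -1).
Before h := 3*x + h: (not (3*h + 10*x < -7)) or (pos + x < 3 <-> e + x != -1)
Before val := 3*x - 5: (not (3*h + 10*x < -7)) or (pos + x < 3 <-> e + x != -1)
Before skip: (not (3*h + 10*x < -7)) or (pos + x < 3 <-> e + x != -1)
Answer: WP = (not (3*h + 10*x < -7)) or (pos + x < 3 <-> e + x != -1)


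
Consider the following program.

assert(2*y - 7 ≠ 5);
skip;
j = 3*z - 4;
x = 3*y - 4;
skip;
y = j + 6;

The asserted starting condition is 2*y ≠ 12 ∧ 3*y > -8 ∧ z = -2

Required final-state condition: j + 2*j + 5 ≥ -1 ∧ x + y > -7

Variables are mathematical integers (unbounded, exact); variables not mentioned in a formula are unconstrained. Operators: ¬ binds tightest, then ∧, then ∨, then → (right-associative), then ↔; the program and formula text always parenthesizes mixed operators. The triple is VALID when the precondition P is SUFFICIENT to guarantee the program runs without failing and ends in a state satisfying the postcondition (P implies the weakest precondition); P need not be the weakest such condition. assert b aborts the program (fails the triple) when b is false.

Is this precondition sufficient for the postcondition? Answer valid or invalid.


Working backward. After the program, the postcondition j + 2*j + 5 ≥ -1 ∧ x + y > -7 must hold; in canonical form it is 3*j ≥ -6 ∧ x + y > -7.
Before y := j + 6: 3*j ≥ -6 ∧ j + x > -13
Before skip: 3*j ≥ -6 ∧ j + x > -13
Before x := 3*y - 4: 3*j ≥ -6 ∧ j + 3*y > -9
Before j := 3*z - 4: 9*z ≥ 6 ∧ 3*y + 3*z > -5
Before skip: 9*z ≥ 6 ∧ 3*y + 3*z > -5
Before assert 2*y - 7 ≠ 5: 2*y ≠ 12 ∧ 9*z ≥ 6 ∧ 3*y + 3*z > -5
The weakest precondition is 2*y ≠ 12 ∧ 9*z ≥ 6 ∧ 3*y + 3*z > -5.
Check whether 2*y ≠ 12 ∧ 3*y > -8 ∧ z = -2 implies it.
Countermodel: at the initial state y = 0, z = -2, the precondition holds but the weakest precondition fails.
Answer: invalid


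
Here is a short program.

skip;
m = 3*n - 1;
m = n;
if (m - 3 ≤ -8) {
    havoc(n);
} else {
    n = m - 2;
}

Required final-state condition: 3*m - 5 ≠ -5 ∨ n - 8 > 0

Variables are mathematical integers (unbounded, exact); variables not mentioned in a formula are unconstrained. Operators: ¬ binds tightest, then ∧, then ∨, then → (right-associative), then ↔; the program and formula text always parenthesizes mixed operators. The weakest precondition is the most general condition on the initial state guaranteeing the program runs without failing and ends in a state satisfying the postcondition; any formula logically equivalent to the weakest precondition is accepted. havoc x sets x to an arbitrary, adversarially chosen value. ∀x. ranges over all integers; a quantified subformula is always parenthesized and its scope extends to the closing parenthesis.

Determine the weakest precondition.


Working backward. After the program, the postcondition 3*m - 5 ≠ -5 ∨ n - 8 > 0 must hold; in canonical form it is 3*m ≠ 0 ∨ n > 8.
Then branch requires ∀n_1. (3*m ≠ 0 ∨ n_1 > 8); else branch requires 3*m ≠ 0 ∨ m > 10.
Before the if: (m ≤ -5 → (∀n_1. (3*m ≠ 0 ∨ n_1 > 8))) ∧ ((¬(m ≤ -5)) → (3*m ≠ 0 ∨ m > 10))
Before m := n: (n ≤ -5 → (∀n_1. (3*n ≠ 0 ∨ n_1 > 8))) ∧ ((¬(n ≤ -5)) → (3*n ≠ 0 ∨ n > 10))
Before m := 3*n - 1: (n ≤ -5 → (∀n_1. (3*n ≠ 0 ∨ n_1 > 8))) ∧ ((¬(n ≤ -5)) → (3*n ≠ 0 ∨ n > 10))
Before skip: (n ≤ -5 → (∀n_1. (3*n ≠ 0 ∨ n_1 > 8))) ∧ ((¬(n ≤ -5)) → (3*n ≠ 0 ∨ n > 10))
Answer: WP = (n ≤ -5 → (∀n_1. (3*n ≠ 0 ∨ n_1 > 8))) ∧ ((¬(n ≤ -5)) → (3*n ≠ 0 ∨ n > 10))


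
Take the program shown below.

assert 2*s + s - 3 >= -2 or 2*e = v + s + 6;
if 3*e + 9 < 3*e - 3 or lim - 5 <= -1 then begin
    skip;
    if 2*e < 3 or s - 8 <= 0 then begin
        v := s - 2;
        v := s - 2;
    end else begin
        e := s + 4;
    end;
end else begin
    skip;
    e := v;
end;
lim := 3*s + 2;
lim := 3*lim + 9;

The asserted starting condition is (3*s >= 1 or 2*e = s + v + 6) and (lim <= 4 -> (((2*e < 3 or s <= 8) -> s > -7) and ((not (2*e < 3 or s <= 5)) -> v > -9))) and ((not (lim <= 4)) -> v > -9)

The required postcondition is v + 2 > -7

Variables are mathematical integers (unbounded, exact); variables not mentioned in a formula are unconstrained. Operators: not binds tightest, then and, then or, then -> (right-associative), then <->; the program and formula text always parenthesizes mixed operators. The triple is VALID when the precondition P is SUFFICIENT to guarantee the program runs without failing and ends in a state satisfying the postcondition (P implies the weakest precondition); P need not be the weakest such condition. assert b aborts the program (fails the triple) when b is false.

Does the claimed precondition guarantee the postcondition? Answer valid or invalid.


Working backward. After the program, the postcondition v + 2 > -7 must hold; in canonical form it is v > -9.
Before lim := 3*lim + 9: v > -9
Before lim := 3*s + 2: v > -9
Then branch requires ((2*e < 3 or s <= 8) -> s > -7) and ((not (2*e < 3 or s <= 8)) -> v > -9); else branch requires v > -9.
Before the if: (lim <= 4 -> (((2*e < 3 or s <= 8) -> s > -7) and ((not (2*e < 3 or s <= 8)) -> v > -9))) and ((not (lim <= 4)) -> v > -9)
Before assert 2*s + s - 3 >= -2 or 2*e = v + s + 6: (3*s >= 1 or 2*e = s + v + 6) and (lim <= 4 -> (((2*e < 3 or s <= 8) -> s > -7) and ((not (2*e < 3 or s <= 8)) -> v > -9))) and ((not (lim <= 4)) -> v > -9)
The weakest precondition is (3*s >= 1 or 2*e = s + v + 6) and (lim <= 4 -> (((2*e < 3 or s <= 8) -> s > -7) and ((not (2*e < 3 or s <= 8)) -> v > -9))) and ((not (lim <= 4)) -> v > -9).
Check whether (3*s >= 1 or 2*e = s + v + 6) and (lim <= 4 -> (((2*e < 3 or s <= 8) -> s > -7) and ((not (2*e < 3 or s <= 5)) -> v > -9))) and ((not (lim <= 4)) -> v > -9) implies it.
Every state satisfying the precondition satisfies the weakest precondition: the implication holds.
Answer: valid


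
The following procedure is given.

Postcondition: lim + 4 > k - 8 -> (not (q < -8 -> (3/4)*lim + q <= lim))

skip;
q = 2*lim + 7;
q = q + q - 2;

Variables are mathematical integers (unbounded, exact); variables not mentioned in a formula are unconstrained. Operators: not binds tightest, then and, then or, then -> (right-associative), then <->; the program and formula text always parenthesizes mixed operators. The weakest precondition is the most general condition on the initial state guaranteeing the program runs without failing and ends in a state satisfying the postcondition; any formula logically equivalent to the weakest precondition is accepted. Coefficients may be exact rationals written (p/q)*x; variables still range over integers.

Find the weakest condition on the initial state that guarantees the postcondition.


Working backward. After the program, the postcondition lim + 4 > k - 8 -> (not (q < -8 -> (3/4)*lim + q <= lim)) must hold; in canonical form it is lim > k - 12 -> (not (q < -8 -> q <= (1/4)*lim)).
Before q := q + q - 2: lim > k - 12 -> (not (2*q < -6 -> 2*q <= (1/4)*lim + 2))
Before q := 2*lim + 7: lim > k - 12 -> (not (4*lim < -20 -> (15/4)*lim <= -12))
Before skip: lim > k - 12 -> (not (4*lim < -20 -> (15/4)*lim <= -12))
Answer: WP = lim > k - 12 -> (not (4*lim < -20 -> (15/4)*lim <= -12))


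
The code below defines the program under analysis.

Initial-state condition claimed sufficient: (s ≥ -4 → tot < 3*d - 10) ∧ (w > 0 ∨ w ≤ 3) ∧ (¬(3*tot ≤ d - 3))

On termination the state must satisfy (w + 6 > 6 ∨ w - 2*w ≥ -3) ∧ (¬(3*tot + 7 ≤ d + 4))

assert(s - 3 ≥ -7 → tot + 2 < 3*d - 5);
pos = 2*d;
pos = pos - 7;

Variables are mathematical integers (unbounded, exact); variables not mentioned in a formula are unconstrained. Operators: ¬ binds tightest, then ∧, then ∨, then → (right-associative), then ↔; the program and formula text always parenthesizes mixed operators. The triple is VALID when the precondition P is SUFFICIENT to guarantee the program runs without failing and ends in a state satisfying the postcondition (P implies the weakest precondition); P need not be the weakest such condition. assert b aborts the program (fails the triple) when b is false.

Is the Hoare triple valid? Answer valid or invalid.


Working backward. After the program, the postcondition (w + 6 > 6 ∨ w - 2*w ≥ -3) ∧ (¬(3*tot + 7 ≤ d + 4)) must hold; in canonical form it is (w > 0 ∨ w ≤ 3) ∧ (¬(3*tot ≤ d - 3)).
Before pos := pos - 7: (w > 0 ∨ w ≤ 3) ∧ (¬(3*tot ≤ d - 3))
Before pos := 2*d: (w > 0 ∨ w ≤ 3) ∧ (¬(3*tot ≤ d - 3))
Before assert s - 3 ≥ -7 → tot + 2 < 3*d - 5: (s ≥ -4 → tot < 3*d - 7) ∧ (w > 0 ∨ w ≤ 3) ∧ (¬(3*tot ≤ d - 3))
The weakest precondition is (s ≥ -4 → tot < 3*d - 7) ∧ (w > 0 ∨ w ≤ 3) ∧ (¬(3*tot ≤ d - 3)).
Check whether (s ≥ -4 → tot < 3*d - 10) ∧ (w > 0 ∨ w ≤ 3) ∧ (¬(3*tot ≤ d - 3)) implies it.
Every state satisfying the precondition satisfies the weakest precondition: the implication holds.
Answer: valid


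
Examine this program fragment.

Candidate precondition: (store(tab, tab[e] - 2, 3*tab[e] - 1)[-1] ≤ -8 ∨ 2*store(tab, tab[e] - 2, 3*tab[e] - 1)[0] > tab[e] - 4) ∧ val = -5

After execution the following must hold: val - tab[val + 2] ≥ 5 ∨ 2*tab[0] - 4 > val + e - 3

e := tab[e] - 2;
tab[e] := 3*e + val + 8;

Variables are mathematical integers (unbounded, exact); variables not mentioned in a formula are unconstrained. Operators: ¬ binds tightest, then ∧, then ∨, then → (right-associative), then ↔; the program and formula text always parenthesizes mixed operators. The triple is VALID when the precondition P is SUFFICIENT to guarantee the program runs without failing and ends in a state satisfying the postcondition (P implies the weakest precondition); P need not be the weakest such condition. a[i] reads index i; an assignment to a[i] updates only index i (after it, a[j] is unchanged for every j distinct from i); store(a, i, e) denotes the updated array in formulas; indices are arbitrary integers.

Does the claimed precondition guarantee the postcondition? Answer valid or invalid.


Working backward. After the program, the postcondition val - tab[val + 2] ≥ 5 ∨ 2*tab[0] - 4 > val + e - 3 must hold; in canonical form it is val ≥ tab[val + 2] + 5 ∨ 2*tab[0] > e + val + 1.
Before tab[e] := 3*e + val + 8: val ≥ store(tab, e, 3*e + val + 8)[val + 2] + 5 ∨ 2*store(tab, e, 3*e + val + 8)[0] > e + val + 1
Before e := tab[e] - 2: val ≥ store(tab, tab[e] - 2, 3*tab[e] + val + 2)[val + 2] + 5 ∨ 2*store(tab, tab[e] - 2, 3*tab[e] + val + 2)[0] > tab[e] + val - 1
The weakest precondition is val ≥ store(tab, tab[e] - 2, 3*tab[e] + val + 2)[val + 2] + 5 ∨ 2*store(tab, tab[e] - 2, 3*tab[e] + val + 2)[0] > tab[e] + val - 1.
Check whether (store(tab, tab[e] - 2, 3*tab[e] - 1)[-1] ≤ -8 ∨ 2*store(tab, tab[e] - 2, 3*tab[e] - 1)[0] > tab[e] - 4) ∧ val = -5 implies it.
Countermodel: at the initial state e = 4, tab = {[-4] = 2, [-3] = 20344, [-1] = -8, [0] = -4822, [4] = -2, elsewhere 2}, val = -5, the precondition holds but the weakest precondition fails.
Answer: invalid
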